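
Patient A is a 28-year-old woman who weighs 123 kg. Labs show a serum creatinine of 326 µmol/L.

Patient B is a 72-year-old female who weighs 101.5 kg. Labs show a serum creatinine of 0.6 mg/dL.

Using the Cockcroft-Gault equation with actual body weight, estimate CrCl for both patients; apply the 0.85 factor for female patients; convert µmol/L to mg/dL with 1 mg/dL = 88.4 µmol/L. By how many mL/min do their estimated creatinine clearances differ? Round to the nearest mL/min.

Patient A: SCr = 326 / 88.4 = 3.688 mg/dL
Patient A: CrCl = (140 − 28) × 123 / (72 × 3.688) × 0.85 = 13776.0 / 265.54 × 0.85 ≈ 44.1 mL/min
Patient B: CrCl = (140 − 72) × 101.5 / (72 × 0.6) × 0.85 = 6902.0 / 43.20 × 0.85 ≈ 135.8 mL/min
|44.1 − 135.8| = 91.7 mL/min

92 mL/min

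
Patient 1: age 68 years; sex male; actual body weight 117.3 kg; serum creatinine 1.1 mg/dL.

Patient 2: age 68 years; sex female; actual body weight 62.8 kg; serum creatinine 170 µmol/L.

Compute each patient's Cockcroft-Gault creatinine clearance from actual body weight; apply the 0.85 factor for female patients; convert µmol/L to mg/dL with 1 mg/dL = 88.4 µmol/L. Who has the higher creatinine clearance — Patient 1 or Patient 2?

Patient 1

Patient 1: CrCl = (140 − 68) × 117.3 / (72 × 1.1) = 8445.6 / 79.20 ≈ 106.6 mL/min
Patient 2: SCr = 170 / 88.4 = 1.923 mg/dL
Patient 2: CrCl = (140 − 68) × 62.8 / (72 × 1.923) × 0.85 = 4521.6 / 138.46 × 0.85 ≈ 27.8 mL/min
106.6 vs 27.8 mL/min → Patient 1 is higher.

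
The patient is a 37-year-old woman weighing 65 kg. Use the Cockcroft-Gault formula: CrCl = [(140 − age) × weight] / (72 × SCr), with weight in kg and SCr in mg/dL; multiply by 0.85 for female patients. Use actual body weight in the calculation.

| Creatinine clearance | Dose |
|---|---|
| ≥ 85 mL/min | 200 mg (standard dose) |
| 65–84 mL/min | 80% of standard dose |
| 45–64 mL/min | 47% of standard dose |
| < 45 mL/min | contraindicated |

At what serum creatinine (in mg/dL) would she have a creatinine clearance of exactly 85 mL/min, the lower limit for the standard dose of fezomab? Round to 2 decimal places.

Standard dose requires CrCl ≥ 85 mL/min.
Set (140 − 37) × 65 × 0.85 / (72 × SCr) = 85
SCr = (140 − 37) × 65 × 0.85 / (72 × 85) = 0.930 mg/dL

0.93 mg/dL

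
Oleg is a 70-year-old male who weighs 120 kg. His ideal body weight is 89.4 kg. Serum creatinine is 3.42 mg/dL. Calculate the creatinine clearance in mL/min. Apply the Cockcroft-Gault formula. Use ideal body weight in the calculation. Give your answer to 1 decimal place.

25.4 mL/min

CrCl = (140 − 70) × 89.4 / (72 × 3.42) = 6258.0 / 246.24 ≈ 25.4 mL/min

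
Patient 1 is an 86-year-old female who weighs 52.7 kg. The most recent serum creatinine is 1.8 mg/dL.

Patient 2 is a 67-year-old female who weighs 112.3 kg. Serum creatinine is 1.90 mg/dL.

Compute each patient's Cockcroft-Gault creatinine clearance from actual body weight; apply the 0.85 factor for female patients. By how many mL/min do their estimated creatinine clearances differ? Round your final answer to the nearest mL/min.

Patient 1: CrCl = (140 − 86) × 52.7 / (72 × 1.8) × 0.85 = 2845.8 / 129.60 × 0.85 ≈ 18.7 mL/min
Patient 2: CrCl = (140 − 67) × 112.3 / (72 × 1.9) × 0.85 = 8197.9 / 136.80 × 0.85 ≈ 50.9 mL/min
|18.7 − 50.9| = 32.2 mL/min

32 mL/min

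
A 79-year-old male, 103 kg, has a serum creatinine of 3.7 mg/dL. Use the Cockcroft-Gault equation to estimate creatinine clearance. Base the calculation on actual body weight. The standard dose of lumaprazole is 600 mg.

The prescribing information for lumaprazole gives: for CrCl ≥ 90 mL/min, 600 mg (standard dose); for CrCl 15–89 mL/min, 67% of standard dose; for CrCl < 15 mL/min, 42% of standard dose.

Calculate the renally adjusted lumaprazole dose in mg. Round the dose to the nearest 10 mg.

400 mg

CrCl = (140 − 79) × 103 / (72 × 3.7) = 6283.0 / 266.40 ≈ 23.6 mL/min
CrCl ≈ 24 mL/min → bracket 15–89 mL/min.
67% of 600 mg = 402 mg → 400 mg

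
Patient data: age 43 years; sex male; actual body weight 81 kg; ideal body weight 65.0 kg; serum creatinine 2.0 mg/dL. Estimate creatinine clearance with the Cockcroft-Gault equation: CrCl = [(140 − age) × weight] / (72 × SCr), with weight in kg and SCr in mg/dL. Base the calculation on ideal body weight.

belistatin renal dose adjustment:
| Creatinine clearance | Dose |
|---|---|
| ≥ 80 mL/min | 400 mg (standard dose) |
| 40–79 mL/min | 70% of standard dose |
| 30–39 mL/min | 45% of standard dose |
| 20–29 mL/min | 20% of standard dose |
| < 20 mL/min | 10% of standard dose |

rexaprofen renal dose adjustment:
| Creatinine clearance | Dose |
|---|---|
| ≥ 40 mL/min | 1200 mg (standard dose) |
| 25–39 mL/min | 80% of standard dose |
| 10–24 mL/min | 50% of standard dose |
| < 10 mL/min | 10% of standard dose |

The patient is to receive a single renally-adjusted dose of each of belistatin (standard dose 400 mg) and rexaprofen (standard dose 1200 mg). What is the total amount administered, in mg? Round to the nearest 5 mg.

CrCl = (140 − 43) × 65 / (72 × 2) = 6305.0 / 144.00 ≈ 43.8 mL/min
CrCl ≈ 44 mL/min.
belistatin: 40–79 mL/min → 70% of 400 mg = 280 mg.
rexaprofen: ≥ 40 mL/min → 100% of 1200 mg = 1200 mg.
Total = 280 + 1200 = 1480 mg.

1480 mg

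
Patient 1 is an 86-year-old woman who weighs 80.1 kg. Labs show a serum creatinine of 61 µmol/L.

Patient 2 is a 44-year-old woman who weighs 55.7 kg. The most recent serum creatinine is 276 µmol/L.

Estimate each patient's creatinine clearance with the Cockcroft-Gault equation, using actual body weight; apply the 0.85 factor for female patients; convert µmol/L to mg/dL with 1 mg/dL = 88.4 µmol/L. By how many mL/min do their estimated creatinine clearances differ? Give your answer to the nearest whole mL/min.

Patient 1: SCr = 61 / 88.4 = 0.69 mg/dL
Patient 1: CrCl = (140 − 86) × 80.1 / (72 × 0.69) × 0.85 = 4325.4 / 49.68 × 0.85 ≈ 74.0 mL/min
Patient 2: SCr = 276 / 88.4 = 3.122 mg/dL
Patient 2: CrCl = (140 − 44) × 55.7 / (72 × 3.122) × 0.85 = 5347.2 / 224.78 × 0.85 ≈ 20.2 mL/min
|74.0 − 20.2| = 53.8 mL/min

54 mL/min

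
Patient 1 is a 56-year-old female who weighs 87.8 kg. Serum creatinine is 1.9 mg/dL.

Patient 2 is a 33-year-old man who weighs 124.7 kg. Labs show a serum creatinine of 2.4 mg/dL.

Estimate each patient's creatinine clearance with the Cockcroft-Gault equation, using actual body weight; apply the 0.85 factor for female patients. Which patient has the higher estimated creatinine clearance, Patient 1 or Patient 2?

Patient 1: CrCl = (140 − 56) × 87.8 / (72 × 1.9) × 0.85 = 7375.2 / 136.80 × 0.85 ≈ 45.8 mL/min
Patient 2: CrCl = (140 − 33) × 124.7 / (72 × 2.4) = 13342.9 / 172.80 ≈ 77.2 mL/min
45.8 vs 77.2 mL/min → Patient 2 is higher.

Patient 2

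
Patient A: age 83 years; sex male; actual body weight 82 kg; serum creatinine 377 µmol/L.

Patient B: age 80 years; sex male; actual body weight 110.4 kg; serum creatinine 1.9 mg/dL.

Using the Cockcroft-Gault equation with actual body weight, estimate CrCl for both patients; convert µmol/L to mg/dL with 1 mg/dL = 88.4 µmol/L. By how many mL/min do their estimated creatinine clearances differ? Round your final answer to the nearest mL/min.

Patient A: SCr = 377 / 88.4 = 4.265 mg/dL
Patient A: CrCl = (140 − 83) × 82 / (72 × 4.265) = 4674.0 / 307.08 ≈ 15.2 mL/min
Patient B: CrCl = (140 − 80) × 110.4 / (72 × 1.9) = 6624.0 / 136.80 ≈ 48.4 mL/min
|15.2 − 48.4| = 33.2 mL/min

33 mL/min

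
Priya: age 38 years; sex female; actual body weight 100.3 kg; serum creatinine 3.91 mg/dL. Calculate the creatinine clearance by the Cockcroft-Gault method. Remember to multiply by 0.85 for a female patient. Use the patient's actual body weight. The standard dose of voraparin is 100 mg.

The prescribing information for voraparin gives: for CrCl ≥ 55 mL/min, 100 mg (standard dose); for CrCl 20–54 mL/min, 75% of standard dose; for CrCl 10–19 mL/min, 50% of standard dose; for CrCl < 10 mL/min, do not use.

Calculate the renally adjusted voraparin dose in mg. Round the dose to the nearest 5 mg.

CrCl = (140 − 38) × 100.3 / (72 × 3.91) × 0.85 = 10230.6 / 281.52 × 0.85 ≈ 30.9 mL/min
CrCl ≈ 31 mL/min → bracket 20–54 mL/min.
75% of 100 mg = 75 mg

75 mg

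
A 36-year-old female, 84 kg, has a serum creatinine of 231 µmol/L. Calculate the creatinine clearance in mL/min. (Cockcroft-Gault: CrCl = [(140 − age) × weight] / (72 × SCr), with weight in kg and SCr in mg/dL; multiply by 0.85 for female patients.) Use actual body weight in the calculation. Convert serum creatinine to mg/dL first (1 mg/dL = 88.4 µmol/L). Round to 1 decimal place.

SCr = 231 / 88.4 = 2.613 mg/dL
CrCl = (140 − 36) × 84 / (72 × 2.613) × 0.85 = 8736.0 / 188.14 × 0.85 ≈ 39.5 mL/min

39.5 mL/min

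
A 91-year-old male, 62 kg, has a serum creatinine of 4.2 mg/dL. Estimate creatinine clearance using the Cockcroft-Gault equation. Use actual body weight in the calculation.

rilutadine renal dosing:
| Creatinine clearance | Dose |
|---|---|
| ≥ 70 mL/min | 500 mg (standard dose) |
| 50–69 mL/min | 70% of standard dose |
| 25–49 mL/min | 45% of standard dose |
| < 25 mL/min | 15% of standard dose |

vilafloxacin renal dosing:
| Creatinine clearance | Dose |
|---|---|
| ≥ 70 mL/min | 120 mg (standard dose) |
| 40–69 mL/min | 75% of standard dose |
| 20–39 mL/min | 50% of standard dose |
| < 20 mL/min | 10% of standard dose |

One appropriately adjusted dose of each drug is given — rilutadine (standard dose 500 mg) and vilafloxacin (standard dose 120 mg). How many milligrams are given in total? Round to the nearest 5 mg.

85 mg

CrCl = (140 − 91) × 62 / (72 × 4.2) = 3038.0 / 302.40 ≈ 10.0 mL/min
CrCl ≈ 10 mL/min.
rilutadine: < 25 mL/min → 15% of 500 mg = 75 mg.
vilafloxacin: < 20 mL/min → 10% of 120 mg = 12 mg.
Total = 75 + 12 = 87 mg.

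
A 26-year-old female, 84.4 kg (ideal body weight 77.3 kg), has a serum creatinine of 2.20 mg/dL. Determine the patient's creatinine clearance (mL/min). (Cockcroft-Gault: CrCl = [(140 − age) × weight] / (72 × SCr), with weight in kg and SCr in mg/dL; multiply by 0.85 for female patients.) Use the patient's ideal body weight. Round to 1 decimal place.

47.3 mL/min

CrCl = (140 − 26) × 77.3 / (72 × 2.2) × 0.85 = 8812.2 / 158.40 × 0.85 ≈ 47.3 mL/min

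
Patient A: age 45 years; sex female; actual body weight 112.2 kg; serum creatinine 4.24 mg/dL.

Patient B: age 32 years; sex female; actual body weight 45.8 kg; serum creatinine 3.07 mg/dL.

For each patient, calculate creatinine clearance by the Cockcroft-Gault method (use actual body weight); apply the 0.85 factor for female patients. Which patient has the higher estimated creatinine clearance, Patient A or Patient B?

Patient A: CrCl = (140 − 45) × 112.2 / (72 × 4.24) × 0.85 = 10659.0 / 305.28 × 0.85 ≈ 29.7 mL/min
Patient B: CrCl = (140 − 32) × 45.8 / (72 × 3.07) × 0.85 = 4946.4 / 221.04 × 0.85 ≈ 19.0 mL/min
29.7 vs 19.0 mL/min → Patient A is higher.

Patient A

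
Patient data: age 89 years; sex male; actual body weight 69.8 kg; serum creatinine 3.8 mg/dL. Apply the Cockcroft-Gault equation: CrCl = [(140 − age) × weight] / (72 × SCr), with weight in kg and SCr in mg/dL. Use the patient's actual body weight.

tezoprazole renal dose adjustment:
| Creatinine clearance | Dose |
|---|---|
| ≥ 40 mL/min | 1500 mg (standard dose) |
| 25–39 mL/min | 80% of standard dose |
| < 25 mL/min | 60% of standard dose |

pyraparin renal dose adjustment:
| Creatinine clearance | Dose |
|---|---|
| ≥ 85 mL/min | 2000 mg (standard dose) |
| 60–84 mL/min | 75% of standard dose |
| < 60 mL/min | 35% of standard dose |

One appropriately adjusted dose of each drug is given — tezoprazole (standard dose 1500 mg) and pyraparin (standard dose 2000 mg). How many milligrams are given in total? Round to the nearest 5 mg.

CrCl = (140 − 89) × 69.8 / (72 × 3.8) = 3559.8 / 273.60 ≈ 13.0 mL/min
CrCl ≈ 13 mL/min.
tezoprazole: < 25 mL/min → 60% of 1500 mg = 900 mg.
pyraparin: < 60 mL/min → 35% of 2000 mg = 700 mg.
Total = 900 + 700 = 1600 mg.

1600 mg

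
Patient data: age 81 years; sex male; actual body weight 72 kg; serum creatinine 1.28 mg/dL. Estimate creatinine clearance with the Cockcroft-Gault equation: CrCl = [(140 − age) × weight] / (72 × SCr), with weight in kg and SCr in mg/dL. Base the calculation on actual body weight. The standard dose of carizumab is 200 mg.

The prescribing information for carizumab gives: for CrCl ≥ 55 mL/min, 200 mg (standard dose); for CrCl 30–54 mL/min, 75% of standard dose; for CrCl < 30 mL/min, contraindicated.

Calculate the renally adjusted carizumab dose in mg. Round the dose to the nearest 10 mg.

CrCl = (140 − 81) × 72 / (72 × 1.28) = 4248.0 / 92.16 ≈ 46.1 mL/min
CrCl ≈ 46 mL/min → bracket 30–54 mL/min.
75% of 200 mg = 150 mg

150 mg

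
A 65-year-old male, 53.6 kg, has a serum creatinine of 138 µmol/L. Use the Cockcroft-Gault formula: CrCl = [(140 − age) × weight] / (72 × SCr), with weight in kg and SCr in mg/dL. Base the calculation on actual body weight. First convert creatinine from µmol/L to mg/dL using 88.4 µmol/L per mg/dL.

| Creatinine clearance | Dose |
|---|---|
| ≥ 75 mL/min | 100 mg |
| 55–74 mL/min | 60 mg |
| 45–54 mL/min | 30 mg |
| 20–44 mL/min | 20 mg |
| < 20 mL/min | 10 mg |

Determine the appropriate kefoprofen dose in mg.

20 mg

SCr = 138 / 88.4 = 1.561 mg/dL
CrCl = (140 − 65) × 53.6 / (72 × 1.561) = 4020.0 / 112.39 ≈ 35.8 mL/min
CrCl ≈ 36 mL/min → bracket 20–44 mL/min.
Dose for this bracket: 20 mg.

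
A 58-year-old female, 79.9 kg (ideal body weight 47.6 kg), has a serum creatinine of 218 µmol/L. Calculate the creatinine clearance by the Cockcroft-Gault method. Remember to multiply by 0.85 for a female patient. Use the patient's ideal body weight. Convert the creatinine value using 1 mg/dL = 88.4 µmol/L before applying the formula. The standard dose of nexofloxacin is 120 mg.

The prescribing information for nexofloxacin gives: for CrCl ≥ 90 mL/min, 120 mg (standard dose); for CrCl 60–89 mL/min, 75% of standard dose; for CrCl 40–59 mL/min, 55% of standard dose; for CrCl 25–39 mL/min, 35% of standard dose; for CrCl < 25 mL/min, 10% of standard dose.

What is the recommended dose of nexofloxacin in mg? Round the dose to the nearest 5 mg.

SCr = 218 / 88.4 = 2.466 mg/dL
CrCl = (140 − 58) × 47.6 / (72 × 2.466) × 0.85 = 3903.2 / 177.55 × 0.85 ≈ 18.7 mL/min
CrCl ≈ 19 mL/min → bracket < 25 mL/min.
10% of 120 mg = 12 mg → 10 mg

10 mg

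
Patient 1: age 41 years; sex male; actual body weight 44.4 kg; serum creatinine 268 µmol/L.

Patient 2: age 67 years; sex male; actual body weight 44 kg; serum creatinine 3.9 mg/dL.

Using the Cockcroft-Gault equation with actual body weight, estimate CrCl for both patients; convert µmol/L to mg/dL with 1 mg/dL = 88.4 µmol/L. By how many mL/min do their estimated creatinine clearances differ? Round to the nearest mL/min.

9 mL/min

Patient 1: SCr = 268 / 88.4 = 3.032 mg/dL
Patient 1: CrCl = (140 − 41) × 44.4 / (72 × 3.032) = 4395.6 / 218.30 ≈ 20.1 mL/min
Patient 2: CrCl = (140 − 67) × 44 / (72 × 3.9) = 3212.0 / 280.80 ≈ 11.4 mL/min
|20.1 − 11.4| = 8.7 mL/min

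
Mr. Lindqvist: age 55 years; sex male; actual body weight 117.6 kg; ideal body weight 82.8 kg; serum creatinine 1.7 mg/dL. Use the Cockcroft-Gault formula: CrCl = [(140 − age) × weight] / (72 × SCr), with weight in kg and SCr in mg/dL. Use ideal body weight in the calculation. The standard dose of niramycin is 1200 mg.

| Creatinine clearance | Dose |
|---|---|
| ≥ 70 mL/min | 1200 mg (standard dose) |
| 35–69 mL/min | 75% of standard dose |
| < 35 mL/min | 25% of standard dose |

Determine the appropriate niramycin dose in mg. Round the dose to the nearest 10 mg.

900 mg

CrCl = (140 − 55) × 82.8 / (72 × 1.7) = 7038.0 / 122.40 ≈ 57.5 mL/min
CrCl ≈ 58 mL/min → bracket 35–69 mL/min.
75% of 1200 mg = 900 mg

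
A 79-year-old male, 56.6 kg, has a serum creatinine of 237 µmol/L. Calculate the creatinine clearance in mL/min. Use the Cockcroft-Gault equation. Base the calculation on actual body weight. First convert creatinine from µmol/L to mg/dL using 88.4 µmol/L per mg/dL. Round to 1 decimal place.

17.9 mL/min

SCr = 237 / 88.4 = 2.681 mg/dL
CrCl = (140 − 79) × 56.6 / (72 × 2.681) = 3452.6 / 193.03 ≈ 17.9 mL/min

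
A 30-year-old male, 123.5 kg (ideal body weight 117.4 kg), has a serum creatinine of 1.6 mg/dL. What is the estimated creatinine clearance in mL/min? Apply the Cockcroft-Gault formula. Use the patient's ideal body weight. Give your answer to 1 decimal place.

112.1 mL/min

CrCl = (140 − 30) × 117.4 / (72 × 1.6) = 12914.0 / 115.20 ≈ 112.1 mL/min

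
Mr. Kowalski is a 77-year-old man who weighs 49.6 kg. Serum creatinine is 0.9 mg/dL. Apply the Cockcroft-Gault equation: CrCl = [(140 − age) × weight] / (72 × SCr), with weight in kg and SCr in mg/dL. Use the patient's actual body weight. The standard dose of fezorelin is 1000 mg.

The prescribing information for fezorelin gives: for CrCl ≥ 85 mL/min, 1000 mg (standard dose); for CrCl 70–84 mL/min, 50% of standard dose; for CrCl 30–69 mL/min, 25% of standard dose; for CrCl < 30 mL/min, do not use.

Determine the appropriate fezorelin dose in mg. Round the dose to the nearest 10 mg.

CrCl = (140 − 77) × 49.6 / (72 × 0.9) = 3124.8 / 64.80 ≈ 48.2 mL/min
CrCl ≈ 48 mL/min → bracket 30–69 mL/min.
25% of 1000 mg = 250 mg

250 mg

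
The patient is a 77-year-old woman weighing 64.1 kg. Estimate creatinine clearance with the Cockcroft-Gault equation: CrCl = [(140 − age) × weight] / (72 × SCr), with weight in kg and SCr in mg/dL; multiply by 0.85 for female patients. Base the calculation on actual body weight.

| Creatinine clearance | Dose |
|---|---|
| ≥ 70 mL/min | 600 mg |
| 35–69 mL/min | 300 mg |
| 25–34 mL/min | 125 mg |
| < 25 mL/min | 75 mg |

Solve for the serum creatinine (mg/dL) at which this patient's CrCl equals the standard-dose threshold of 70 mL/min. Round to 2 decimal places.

0.68 mg/dL

Standard dose requires CrCl ≥ 70 mL/min.
Set (140 − 77) × 64.1 × 0.85 / (72 × SCr) = 70
SCr = (140 − 77) × 64.1 × 0.85 / (72 × 70) = 0.681 mg/dL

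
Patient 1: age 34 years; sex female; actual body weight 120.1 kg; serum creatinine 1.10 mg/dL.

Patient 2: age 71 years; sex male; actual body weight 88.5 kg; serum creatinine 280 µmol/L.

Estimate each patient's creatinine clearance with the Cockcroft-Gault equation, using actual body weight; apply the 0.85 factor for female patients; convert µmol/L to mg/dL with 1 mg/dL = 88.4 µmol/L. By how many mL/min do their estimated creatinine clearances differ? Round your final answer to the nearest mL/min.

Patient 1: CrCl = (140 − 34) × 120.1 / (72 × 1.1) × 0.85 = 12730.6 / 79.20 × 0.85 ≈ 136.6 mL/min
Patient 2: SCr = 280 / 88.4 = 3.167 mg/dL
Patient 2: CrCl = (140 − 71) × 88.5 / (72 × 3.167) = 6106.5 / 228.02 ≈ 26.8 mL/min
|136.6 − 26.8| = 109.8 mL/min

110 mL/min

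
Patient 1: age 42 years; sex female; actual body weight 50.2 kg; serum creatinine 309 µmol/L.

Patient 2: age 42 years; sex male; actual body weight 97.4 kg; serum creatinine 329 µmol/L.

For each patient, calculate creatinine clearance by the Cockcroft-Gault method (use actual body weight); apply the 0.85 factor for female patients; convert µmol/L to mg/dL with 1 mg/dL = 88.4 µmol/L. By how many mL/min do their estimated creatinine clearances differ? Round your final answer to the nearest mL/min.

19 mL/min

Patient 1: SCr = 309 / 88.4 = 3.495 mg/dL
Patient 1: CrCl = (140 − 42) × 50.2 / (72 × 3.495) × 0.85 = 4919.6 / 251.64 × 0.85 ≈ 16.6 mL/min
Patient 2: SCr = 329 / 88.4 = 3.722 mg/dL
Patient 2: CrCl = (140 − 42) × 97.4 / (72 × 3.722) = 9545.2 / 267.98 ≈ 35.6 mL/min
|16.6 − 35.6| = 19.0 mL/min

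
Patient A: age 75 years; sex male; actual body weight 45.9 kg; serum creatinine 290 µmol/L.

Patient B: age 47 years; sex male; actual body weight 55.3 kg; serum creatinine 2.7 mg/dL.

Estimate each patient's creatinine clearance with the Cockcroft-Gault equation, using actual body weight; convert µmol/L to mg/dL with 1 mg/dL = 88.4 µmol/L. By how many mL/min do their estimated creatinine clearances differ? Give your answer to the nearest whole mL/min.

Patient A: SCr = 290 / 88.4 = 3.281 mg/dL
Patient A: CrCl = (140 − 75) × 45.9 / (72 × 3.281) = 2983.5 / 236.23 ≈ 12.6 mL/min
Patient B: CrCl = (140 − 47) × 55.3 / (72 × 2.7) = 5142.9 / 194.40 ≈ 26.5 mL/min
|12.6 − 26.5| = 13.9 mL/min

14 mL/min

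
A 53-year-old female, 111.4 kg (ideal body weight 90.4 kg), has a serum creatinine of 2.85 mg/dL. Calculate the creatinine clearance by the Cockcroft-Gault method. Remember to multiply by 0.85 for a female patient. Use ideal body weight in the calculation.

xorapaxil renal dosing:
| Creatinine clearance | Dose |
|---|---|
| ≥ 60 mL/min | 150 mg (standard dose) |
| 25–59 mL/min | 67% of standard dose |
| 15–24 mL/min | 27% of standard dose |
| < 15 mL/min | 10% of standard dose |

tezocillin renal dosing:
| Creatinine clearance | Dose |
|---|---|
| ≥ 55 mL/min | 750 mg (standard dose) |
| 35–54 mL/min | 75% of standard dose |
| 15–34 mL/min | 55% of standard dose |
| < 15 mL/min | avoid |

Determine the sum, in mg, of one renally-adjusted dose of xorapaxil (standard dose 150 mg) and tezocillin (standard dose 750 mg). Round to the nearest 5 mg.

515 mg

CrCl = (140 − 53) × 90.4 / (72 × 2.85) × 0.85 = 7864.8 / 205.20 × 0.85 ≈ 32.6 mL/min
CrCl ≈ 33 mL/min.
xorapaxil: 25–59 mL/min → 67% of 150 mg = 100.5 mg.
tezocillin: 15–34 mL/min → 55% of 750 mg = 412.5 mg.
Total = 100.5 + 412.5 = 513 mg.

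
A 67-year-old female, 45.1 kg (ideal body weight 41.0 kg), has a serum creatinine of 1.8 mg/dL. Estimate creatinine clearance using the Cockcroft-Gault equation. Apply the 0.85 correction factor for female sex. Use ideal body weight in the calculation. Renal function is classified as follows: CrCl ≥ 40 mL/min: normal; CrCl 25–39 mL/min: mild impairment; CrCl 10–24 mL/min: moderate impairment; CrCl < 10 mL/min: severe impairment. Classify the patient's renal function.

CrCl = (140 − 67) × 41 / (72 × 1.8) × 0.85 = 2993.0 / 129.60 × 0.85 ≈ 19.6 mL/min
20 mL/min falls in the 'moderate impairment' range.

moderate impairment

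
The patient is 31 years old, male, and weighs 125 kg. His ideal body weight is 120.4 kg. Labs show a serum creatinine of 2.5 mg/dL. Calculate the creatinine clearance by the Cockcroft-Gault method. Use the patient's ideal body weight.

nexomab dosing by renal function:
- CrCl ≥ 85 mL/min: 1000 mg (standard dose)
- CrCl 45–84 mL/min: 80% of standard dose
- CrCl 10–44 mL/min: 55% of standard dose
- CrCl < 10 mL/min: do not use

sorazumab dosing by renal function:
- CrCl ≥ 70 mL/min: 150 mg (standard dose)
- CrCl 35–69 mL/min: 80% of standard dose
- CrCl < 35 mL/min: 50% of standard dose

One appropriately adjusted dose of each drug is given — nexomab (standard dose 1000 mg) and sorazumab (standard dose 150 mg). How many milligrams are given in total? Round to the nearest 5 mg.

CrCl = (140 − 31) × 120.4 / (72 × 2.5) = 13123.6 / 180.00 ≈ 72.9 mL/min
CrCl ≈ 73 mL/min.
nexomab: 45–84 mL/min → 80% of 1000 mg = 800 mg.
sorazumab: ≥ 70 mL/min → 100% of 150 mg = 150 mg.
Total = 800 + 150 = 950 mg.

950 mg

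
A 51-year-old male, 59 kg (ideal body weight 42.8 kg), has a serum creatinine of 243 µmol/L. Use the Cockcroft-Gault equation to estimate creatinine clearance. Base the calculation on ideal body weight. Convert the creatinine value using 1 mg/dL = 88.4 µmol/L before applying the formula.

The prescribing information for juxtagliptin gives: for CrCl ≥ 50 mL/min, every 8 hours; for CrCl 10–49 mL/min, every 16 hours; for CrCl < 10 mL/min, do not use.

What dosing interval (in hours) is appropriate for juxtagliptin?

every 16 hours

SCr = 243 / 88.4 = 2.749 mg/dL
CrCl = (140 − 51) × 42.8 / (72 × 2.749) = 3809.2 / 197.93 ≈ 19.2 mL/min
CrCl ≈ 19 mL/min → bracket 10–49 mL/min → every 16 hours.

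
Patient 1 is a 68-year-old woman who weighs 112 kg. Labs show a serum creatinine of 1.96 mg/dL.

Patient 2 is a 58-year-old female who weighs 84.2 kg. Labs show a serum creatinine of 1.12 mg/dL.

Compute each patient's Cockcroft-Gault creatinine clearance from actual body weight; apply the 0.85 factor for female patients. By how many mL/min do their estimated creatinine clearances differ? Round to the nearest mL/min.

Patient 1: CrCl = (140 − 68) × 112 / (72 × 1.96) × 0.85 = 8064.0 / 141.12 × 0.85 ≈ 48.6 mL/min
Patient 2: CrCl = (140 − 58) × 84.2 / (72 × 1.12) × 0.85 = 6904.4 / 80.64 × 0.85 ≈ 72.8 mL/min
|48.6 − 72.8| = 24.2 mL/min

24 mL/min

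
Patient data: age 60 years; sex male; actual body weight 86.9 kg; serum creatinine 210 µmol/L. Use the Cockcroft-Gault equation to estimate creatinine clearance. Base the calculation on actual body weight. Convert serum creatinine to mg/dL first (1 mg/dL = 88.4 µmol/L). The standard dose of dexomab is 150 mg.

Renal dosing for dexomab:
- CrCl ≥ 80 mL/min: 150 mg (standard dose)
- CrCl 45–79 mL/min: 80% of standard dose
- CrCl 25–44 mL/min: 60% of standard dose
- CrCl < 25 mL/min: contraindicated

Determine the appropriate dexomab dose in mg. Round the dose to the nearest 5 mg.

SCr = 210 / 88.4 = 2.376 mg/dL
CrCl = (140 − 60) × 86.9 / (72 × 2.376) = 6952.0 / 171.07 ≈ 40.6 mL/min
CrCl ≈ 41 mL/min → bracket 25–44 mL/min.
60% of 150 mg = 90 mg

90 mg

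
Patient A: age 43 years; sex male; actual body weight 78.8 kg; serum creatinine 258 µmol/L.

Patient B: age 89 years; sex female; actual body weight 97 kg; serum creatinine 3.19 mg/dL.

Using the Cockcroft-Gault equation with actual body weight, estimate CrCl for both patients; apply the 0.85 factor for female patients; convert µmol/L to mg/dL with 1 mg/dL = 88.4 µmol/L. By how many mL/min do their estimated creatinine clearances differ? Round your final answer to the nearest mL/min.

18 mL/min

Patient A: SCr = 258 / 88.4 = 2.919 mg/dL
Patient A: CrCl = (140 − 43) × 78.8 / (72 × 2.919) = 7643.6 / 210.17 ≈ 36.4 mL/min
Patient B: CrCl = (140 − 89) × 97 / (72 × 3.19) × 0.85 = 4947.0 / 229.68 × 0.85 ≈ 18.3 mL/min
|36.4 − 18.3| = 18.1 mL/min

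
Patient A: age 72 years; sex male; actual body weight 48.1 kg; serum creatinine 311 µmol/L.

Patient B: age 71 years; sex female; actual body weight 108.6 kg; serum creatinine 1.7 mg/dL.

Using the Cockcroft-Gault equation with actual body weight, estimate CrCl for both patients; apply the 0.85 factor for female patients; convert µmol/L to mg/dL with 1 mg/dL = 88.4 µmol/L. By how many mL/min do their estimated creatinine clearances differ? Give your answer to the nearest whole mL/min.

39 mL/min

Patient A: SCr = 311 / 88.4 = 3.518 mg/dL
Patient A: CrCl = (140 − 72) × 48.1 / (72 × 3.518) = 3270.8 / 253.30 ≈ 12.9 mL/min
Patient B: CrCl = (140 − 71) × 108.6 / (72 × 1.7) × 0.85 = 7493.4 / 122.40 × 0.85 ≈ 52.0 mL/min
|12.9 − 52.0| = 39.1 mL/min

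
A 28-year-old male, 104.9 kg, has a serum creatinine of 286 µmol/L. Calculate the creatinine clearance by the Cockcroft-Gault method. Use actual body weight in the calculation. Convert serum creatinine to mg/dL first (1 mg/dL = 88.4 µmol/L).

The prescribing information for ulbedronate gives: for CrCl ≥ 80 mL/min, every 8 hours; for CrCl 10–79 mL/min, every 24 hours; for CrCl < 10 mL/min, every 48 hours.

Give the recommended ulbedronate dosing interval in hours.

SCr = 286 / 88.4 = 3.235 mg/dL
CrCl = (140 − 28) × 104.9 / (72 × 3.235) = 11748.8 / 232.92 ≈ 50.4 mL/min
CrCl ≈ 50 mL/min → bracket 10–79 mL/min → every 24 hours.

every 24 hours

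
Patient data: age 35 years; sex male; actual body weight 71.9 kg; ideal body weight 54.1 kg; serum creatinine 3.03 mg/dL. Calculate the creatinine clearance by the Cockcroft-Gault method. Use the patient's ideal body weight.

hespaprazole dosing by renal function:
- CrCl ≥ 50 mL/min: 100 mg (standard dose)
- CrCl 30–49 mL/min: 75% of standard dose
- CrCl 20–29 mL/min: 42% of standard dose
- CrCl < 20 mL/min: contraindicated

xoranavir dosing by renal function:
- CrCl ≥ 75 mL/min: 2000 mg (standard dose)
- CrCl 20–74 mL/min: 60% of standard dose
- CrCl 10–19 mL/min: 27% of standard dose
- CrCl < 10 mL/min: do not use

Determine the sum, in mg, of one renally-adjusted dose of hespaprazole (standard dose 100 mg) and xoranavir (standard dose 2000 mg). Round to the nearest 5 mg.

CrCl = (140 − 35) × 54.1 / (72 × 3.03) = 5680.5 / 218.16 ≈ 26.0 mL/min
CrCl ≈ 26 mL/min.
hespaprazole: 20–29 mL/min → 42% of 100 mg = 42 mg.
xoranavir: 20–74 mL/min → 60% of 2000 mg = 1200 mg.
Total = 42 + 1200 = 1242 mg.

1240 mg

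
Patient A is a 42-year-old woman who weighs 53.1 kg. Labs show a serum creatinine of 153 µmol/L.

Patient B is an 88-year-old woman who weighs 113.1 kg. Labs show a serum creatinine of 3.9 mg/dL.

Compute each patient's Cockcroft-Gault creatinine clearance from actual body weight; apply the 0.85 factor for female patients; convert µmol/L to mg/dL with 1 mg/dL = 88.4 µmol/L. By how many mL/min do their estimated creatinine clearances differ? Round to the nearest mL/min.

Patient A: SCr = 153 / 88.4 = 1.731 mg/dL
Patient A: CrCl = (140 − 42) × 53.1 / (72 × 1.731) × 0.85 = 5203.8 / 124.63 × 0.85 ≈ 35.5 mL/min
Patient B: CrCl = (140 − 88) × 113.1 / (72 × 3.9) × 0.85 = 5881.2 / 280.80 × 0.85 ≈ 17.8 mL/min
|35.5 − 17.8| = 17.7 mL/min

18 mL/min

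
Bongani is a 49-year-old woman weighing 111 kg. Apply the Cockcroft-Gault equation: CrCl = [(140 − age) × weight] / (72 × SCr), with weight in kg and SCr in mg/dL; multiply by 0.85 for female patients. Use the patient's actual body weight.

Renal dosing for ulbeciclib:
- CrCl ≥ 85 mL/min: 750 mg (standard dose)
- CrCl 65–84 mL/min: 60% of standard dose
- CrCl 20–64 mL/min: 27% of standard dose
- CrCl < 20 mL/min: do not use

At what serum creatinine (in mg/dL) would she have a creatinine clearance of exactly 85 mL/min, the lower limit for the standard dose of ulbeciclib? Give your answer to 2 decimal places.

1.40 mg/dL

Standard dose requires CrCl ≥ 85 mL/min.
Set (140 − 49) × 111 × 0.85 / (72 × SCr) = 85
SCr = (140 − 49) × 111 × 0.85 / (72 × 85) = 1.403 mg/dL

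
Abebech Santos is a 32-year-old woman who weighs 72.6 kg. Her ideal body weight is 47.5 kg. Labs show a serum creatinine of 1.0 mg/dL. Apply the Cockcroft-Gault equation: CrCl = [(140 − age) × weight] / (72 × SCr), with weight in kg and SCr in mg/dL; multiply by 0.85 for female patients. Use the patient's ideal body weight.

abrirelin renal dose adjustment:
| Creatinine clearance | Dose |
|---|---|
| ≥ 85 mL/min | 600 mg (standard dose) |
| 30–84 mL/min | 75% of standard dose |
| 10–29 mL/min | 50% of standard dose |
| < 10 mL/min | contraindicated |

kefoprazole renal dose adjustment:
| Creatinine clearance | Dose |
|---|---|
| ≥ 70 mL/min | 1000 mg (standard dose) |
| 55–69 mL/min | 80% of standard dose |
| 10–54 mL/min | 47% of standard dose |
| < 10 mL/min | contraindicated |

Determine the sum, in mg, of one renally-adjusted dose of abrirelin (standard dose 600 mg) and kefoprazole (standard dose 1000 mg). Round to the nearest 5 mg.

1250 mg

CrCl = (140 − 32) × 47.5 / (72 × 1) × 0.85 = 5130.0 / 72.00 × 0.85 ≈ 60.6 mL/min
CrCl ≈ 61 mL/min.
abrirelin: 30–84 mL/min → 75% of 600 mg = 450 mg.
kefoprazole: 55–69 mL/min → 80% of 1000 mg = 800 mg.
Total = 450 + 800 = 1250 mg.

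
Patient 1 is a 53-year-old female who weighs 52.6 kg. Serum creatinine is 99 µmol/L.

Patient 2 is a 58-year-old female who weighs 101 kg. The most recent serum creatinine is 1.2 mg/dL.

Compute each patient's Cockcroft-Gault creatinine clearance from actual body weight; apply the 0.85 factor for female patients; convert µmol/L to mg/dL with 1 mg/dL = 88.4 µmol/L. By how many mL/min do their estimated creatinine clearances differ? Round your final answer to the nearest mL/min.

33 mL/min

Patient 1: SCr = 99 / 88.4 = 1.12 mg/dL
Patient 1: CrCl = (140 − 53) × 52.6 / (72 × 1.12) × 0.85 = 4576.2 / 80.64 × 0.85 ≈ 48.2 mL/min
Patient 2: CrCl = (140 − 58) × 101 / (72 × 1.2) × 0.85 = 8282.0 / 86.40 × 0.85 ≈ 81.5 mL/min
|48.2 − 81.5| = 33.3 mL/min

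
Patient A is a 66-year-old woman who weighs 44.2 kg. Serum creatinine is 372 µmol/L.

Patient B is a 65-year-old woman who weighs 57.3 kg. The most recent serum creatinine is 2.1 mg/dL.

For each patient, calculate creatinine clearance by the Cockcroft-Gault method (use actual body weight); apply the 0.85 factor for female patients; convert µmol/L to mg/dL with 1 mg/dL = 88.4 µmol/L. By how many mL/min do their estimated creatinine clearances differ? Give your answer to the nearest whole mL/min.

Patient A: SCr = 372 / 88.4 = 4.208 mg/dL
Patient A: CrCl = (140 − 66) × 44.2 / (72 × 4.208) × 0.85 = 3270.8 / 302.98 × 0.85 ≈ 9.2 mL/min
Patient B: CrCl = (140 − 65) × 57.3 / (72 × 2.1) × 0.85 = 4297.5 / 151.20 × 0.85 ≈ 24.2 mL/min
|9.2 − 24.2| = 15.0 mL/min

15 mL/min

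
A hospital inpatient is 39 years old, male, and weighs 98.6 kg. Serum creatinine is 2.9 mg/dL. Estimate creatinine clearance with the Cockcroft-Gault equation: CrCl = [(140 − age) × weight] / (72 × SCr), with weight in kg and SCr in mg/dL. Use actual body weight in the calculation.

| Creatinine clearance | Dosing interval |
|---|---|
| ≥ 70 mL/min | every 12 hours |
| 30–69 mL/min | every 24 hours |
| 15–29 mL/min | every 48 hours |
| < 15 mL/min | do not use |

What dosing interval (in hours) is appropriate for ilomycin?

CrCl = (140 − 39) × 98.6 / (72 × 2.9) = 9958.6 / 208.80 ≈ 47.7 mL/min
CrCl ≈ 48 mL/min → bracket 30–69 mL/min → every 24 hours.

every 24 hours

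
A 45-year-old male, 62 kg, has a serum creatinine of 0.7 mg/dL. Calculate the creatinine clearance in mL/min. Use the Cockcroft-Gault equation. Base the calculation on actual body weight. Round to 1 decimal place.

CrCl = (140 − 45) × 62 / (72 × 0.7) = 5890.0 / 50.40 ≈ 116.9 mL/min

116.9 mL/min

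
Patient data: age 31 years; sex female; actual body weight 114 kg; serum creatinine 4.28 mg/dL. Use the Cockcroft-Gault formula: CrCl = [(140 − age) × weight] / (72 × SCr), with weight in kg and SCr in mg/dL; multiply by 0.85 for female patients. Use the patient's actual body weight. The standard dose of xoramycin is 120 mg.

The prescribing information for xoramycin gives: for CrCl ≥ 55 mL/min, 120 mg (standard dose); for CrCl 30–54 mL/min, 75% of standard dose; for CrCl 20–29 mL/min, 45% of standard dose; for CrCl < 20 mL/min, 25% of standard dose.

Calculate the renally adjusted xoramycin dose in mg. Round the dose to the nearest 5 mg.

CrCl = (140 − 31) × 114 / (72 × 4.28) × 0.85 = 12426.0 / 308.16 × 0.85 ≈ 34.3 mL/min
CrCl ≈ 34 mL/min → bracket 30–54 mL/min.
75% of 120 mg = 90 mg

90 mg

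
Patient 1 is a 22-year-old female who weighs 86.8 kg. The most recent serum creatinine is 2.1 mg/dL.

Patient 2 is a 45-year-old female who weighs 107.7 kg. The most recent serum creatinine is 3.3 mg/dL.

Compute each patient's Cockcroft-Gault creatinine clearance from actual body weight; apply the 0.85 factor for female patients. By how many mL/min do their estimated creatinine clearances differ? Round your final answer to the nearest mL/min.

21 mL/min

Patient 1: CrCl = (140 − 22) × 86.8 / (72 × 2.1) × 0.85 = 10242.4 / 151.20 × 0.85 ≈ 57.6 mL/min
Patient 2: CrCl = (140 − 45) × 107.7 / (72 × 3.3) × 0.85 = 10231.5 / 237.60 × 0.85 ≈ 36.6 mL/min
|57.6 − 36.6| = 21.0 mL/min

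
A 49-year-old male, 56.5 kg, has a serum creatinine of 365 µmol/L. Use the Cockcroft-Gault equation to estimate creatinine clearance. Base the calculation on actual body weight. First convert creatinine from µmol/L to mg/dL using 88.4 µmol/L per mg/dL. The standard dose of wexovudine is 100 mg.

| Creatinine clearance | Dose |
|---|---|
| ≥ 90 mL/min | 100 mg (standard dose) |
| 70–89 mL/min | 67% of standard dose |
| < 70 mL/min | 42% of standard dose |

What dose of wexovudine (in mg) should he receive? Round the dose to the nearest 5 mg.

40 mg

SCr = 365 / 88.4 = 4.129 mg/dL
CrCl = (140 − 49) × 56.5 / (72 × 4.129) = 5141.5 / 297.29 ≈ 17.3 mL/min
CrCl ≈ 17 mL/min → bracket < 70 mL/min.
42% of 100 mg = 42 mg → 40 mg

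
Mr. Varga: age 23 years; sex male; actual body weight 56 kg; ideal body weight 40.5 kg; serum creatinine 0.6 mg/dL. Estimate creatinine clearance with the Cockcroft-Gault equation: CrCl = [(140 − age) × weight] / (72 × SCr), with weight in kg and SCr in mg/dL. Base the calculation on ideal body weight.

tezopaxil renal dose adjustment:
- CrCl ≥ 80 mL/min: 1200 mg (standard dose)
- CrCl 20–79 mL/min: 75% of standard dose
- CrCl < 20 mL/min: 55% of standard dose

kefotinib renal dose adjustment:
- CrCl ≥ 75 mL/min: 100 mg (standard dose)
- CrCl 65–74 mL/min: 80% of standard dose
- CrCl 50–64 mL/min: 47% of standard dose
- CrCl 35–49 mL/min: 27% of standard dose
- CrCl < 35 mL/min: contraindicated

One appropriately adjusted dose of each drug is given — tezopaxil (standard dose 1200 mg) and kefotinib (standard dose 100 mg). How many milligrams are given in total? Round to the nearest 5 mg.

1300 mg

CrCl = (140 − 23) × 40.5 / (72 × 0.6) = 4738.5 / 43.20 ≈ 109.7 mL/min
CrCl ≈ 110 mL/min.
tezopaxil: ≥ 80 mL/min → 100% of 1200 mg = 1200 mg.
kefotinib: ≥ 75 mL/min → 100% of 100 mg = 100 mg.
Total = 1200 + 100 = 1300 mg.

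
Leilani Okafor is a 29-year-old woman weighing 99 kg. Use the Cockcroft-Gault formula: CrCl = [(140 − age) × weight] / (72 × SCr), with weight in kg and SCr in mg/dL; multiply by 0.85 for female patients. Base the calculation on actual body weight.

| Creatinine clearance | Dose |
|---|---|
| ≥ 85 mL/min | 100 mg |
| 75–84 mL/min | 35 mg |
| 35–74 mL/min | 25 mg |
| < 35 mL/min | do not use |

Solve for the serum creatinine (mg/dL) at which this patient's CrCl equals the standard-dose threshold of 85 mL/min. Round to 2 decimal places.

1.53 mg/dL

Standard dose requires CrCl ≥ 85 mL/min.
Set (140 − 29) × 99 × 0.85 / (72 × SCr) = 85
SCr = (140 − 29) × 99 × 0.85 / (72 × 85) = 1.526 mg/dL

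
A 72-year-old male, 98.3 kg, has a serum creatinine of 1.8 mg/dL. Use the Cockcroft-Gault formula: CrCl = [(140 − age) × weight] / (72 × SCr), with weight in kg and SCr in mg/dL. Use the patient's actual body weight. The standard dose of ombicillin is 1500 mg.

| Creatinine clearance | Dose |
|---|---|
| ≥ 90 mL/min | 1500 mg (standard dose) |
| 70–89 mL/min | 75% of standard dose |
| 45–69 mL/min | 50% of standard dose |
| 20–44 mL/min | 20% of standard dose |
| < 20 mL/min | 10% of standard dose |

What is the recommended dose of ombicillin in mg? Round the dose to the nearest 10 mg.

750 mg

CrCl = (140 − 72) × 98.3 / (72 × 1.8) = 6684.4 / 129.60 ≈ 51.6 mL/min
CrCl ≈ 52 mL/min → bracket 45–69 mL/min.
50% of 1500 mg = 750 mg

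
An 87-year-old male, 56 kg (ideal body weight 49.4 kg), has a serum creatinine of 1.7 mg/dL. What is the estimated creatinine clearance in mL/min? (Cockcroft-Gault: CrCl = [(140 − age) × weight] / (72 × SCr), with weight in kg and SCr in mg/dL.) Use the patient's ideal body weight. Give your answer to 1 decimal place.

CrCl = (140 − 87) × 49.4 / (72 × 1.7) = 2618.2 / 122.40 ≈ 21.4 mL/min

21.4 mL/min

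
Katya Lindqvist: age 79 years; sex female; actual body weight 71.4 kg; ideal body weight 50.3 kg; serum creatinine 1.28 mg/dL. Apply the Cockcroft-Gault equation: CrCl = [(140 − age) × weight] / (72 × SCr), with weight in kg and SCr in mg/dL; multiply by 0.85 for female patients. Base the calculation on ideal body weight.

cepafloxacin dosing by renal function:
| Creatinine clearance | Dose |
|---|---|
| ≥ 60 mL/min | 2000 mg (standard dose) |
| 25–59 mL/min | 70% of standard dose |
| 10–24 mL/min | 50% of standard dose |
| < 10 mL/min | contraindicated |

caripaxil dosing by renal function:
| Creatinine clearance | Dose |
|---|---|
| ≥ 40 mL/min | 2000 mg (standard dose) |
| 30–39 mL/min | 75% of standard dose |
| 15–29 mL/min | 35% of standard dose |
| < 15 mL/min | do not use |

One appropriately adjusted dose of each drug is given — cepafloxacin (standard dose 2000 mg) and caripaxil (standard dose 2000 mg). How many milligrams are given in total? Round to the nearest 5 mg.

CrCl = (140 − 79) × 50.3 / (72 × 1.28) × 0.85 = 3068.3 / 92.16 × 0.85 ≈ 28.3 mL/min
CrCl ≈ 28 mL/min.
cepafloxacin: 25–59 mL/min → 70% of 2000 mg = 1400 mg.
caripaxil: 15–29 mL/min → 35% of 2000 mg = 700 mg.
Total = 1400 + 700 = 2100 mg.

2100 mg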